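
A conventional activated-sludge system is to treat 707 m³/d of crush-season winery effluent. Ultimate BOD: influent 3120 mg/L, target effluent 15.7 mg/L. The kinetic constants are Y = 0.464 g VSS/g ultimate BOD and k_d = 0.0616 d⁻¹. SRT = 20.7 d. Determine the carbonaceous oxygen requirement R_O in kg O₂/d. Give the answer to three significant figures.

The observed yield is Y_obs = Y/(1 + k_d·θ_c) = 0.464 / (1 + 0.0616 × 20.7) = 0.464 / 2.275 = 0.2039 g VSS per g ultimate BOD removed.
ΔS = 3120 − 15.7 = 3104 mg/L, so the substrate removal rate is 707 × 3104/1000 = 2195 kg ultimate BOD/d.
Biomass synthesised: P_X = Y_obs × 2195 = 447.6 kg VSS/d.
R_O = Q·ΔS − 1.42 P_X = 2195 − 635.6 = 1559 kg O₂/d.

R_O ≈ 1560 kg O₂/d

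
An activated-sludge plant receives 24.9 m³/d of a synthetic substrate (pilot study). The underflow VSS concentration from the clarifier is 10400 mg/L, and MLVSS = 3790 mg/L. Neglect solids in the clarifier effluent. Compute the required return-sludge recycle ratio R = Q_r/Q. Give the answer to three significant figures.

R = Q_r/Q = X/(X_r − X) = 3790 / (10400 − 3790) = 0.5734.

R ≈ 0.573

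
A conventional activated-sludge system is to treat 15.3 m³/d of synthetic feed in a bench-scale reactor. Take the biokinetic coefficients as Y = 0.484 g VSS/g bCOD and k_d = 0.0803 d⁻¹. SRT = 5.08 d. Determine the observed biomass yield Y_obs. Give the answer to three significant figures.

Y_obs = Y / (1 + k_d θ_c) = 0.484 / (1 + 0.0803 × 5.08) = 0.484 / 1.408 = 0.3438.

Y_obs ≈ 0.344 g VSS/g bCOD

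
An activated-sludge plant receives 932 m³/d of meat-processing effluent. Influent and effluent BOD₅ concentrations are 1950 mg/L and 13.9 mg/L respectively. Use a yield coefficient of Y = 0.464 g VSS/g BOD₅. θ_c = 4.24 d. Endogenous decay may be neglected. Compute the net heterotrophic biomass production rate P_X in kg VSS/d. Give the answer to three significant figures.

P_X ≈ 837 kg VSS/d

With endogenous decay neglected, the observed yield equals the true yield: Y_obs = Y = 0.464 g VSS/g BOD₅.
Q·(S₀ − S) = 932 × (1950 − 13.9) × 10⁻³ = 1804 kg/d removed.
P_X = Y_obs · Q(S₀ − S) = 0.4640 × 1804 = 837.3 kg VSS/d.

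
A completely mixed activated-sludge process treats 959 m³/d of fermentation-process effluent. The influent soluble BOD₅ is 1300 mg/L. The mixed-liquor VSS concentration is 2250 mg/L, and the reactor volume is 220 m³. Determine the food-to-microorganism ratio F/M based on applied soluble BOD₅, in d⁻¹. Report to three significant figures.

F/M ≈ 2.52 d⁻¹

F/M = applied load / biomass = Q·S₀/(V·X) = 959 × 1300 / (220.0 × 2250) = 2.519 d⁻¹.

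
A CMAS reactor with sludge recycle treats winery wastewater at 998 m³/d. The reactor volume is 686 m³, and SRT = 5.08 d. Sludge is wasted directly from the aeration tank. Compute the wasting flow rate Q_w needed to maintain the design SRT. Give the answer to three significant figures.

Q_w ≈ 135 m³/d

Wasting from the aeration tank: Q_w = V / θ_c = 686.0 / 5.08 = 135.0 m³/d.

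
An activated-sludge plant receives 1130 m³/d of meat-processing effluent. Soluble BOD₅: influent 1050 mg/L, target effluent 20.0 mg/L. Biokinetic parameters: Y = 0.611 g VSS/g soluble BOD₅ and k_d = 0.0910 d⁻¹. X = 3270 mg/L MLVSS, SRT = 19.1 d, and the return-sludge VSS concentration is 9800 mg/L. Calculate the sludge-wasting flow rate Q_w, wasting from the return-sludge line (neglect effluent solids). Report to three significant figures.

Q_w ≈ 26.5 m³/d

Steady-state biomass mass balance: V·X·(1 + k_d·θ_c) = Y·Q·(S₀ − S)·θ_c, so V = 0.611 × 1130 × (1050 − 20.0) × 19.1 / [3270 × (1 + 0.0910 × 19.1)] = 1.36×10^7 / 8954 = 1517 m³.
θ_c = V·X/(Q_w·X_r) when wasting from the recycle, so Q_w = V·X/(θ_c·X_r) = 1517 × 3270 / (19.1 × 9800) = 26.50 m³/d.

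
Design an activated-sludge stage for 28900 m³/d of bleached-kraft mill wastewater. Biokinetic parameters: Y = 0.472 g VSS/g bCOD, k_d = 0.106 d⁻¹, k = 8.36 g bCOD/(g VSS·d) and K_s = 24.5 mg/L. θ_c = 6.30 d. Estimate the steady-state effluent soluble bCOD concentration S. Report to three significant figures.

S ≈ 1.76 mg/L

For a completely mixed reactor with recycle the Lawrence–McCarty relation gives S = K_s·(1 + k_d·θ_c) / [θ_c·(Y·k − k_d) − 1] = 24.5 × (1 + 0.106 × 6.30) / [6.30 × (0.472 × 8.36 − 0.106) − 1] = 40.86 / 23.19 = 1.762 mg/L.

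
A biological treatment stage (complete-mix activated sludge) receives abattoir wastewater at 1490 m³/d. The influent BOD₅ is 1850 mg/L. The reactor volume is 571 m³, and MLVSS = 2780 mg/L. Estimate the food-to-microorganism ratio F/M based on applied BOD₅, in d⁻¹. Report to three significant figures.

F/M ≈ 1.74 d⁻¹

F/M = Q·S₀ / (V·X) = 1490 × 1850 / (571.0 × 2780) = 1.737 g BOD₅·(g VSS·d)⁻¹.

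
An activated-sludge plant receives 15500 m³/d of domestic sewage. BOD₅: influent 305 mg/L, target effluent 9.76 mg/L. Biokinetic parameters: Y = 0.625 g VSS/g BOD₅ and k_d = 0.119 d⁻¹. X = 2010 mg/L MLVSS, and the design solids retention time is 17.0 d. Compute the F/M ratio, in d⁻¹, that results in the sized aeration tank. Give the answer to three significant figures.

F/M ≈ 0.294 d⁻¹

Steady-state biomass mass balance: V·X·(1 + k_d·θ_c) = Y·Q·(S₀ − S)·θ_c, so V = 0.625 × 15500 × (305 − 9.76) × 17.0 / [2010 × (1 + 0.119 × 17.0)] = 4.86×10^7 / 6076 = 8002 m³.
F/M = applied load / biomass = Q·S₀/(V·X) = 15500 × 305 / (8002 × 2010) = 0.2939 d⁻¹.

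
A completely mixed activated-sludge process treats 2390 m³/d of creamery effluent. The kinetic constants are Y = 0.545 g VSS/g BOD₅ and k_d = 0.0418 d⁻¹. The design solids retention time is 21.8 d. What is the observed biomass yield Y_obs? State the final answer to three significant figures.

Y_obs ≈ 0.285 g VSS/g BOD₅

Y_obs = Y / (1 + k_d θ_c) = 0.545 / (1 + 0.0418 × 21.8) = 0.545 / 1.911 = 0.2852.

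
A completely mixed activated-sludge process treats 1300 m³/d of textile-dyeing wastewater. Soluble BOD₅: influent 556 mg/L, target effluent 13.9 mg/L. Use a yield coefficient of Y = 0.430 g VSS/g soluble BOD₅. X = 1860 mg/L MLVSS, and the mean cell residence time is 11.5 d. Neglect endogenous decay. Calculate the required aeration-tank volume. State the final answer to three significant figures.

V ≈ 1870 m³

V·X = Y·Q·ΔS·θ_c gives V = 0.430 × 1300 × (556 − 13.9) × 11.5 / 1860 = 1874 m³.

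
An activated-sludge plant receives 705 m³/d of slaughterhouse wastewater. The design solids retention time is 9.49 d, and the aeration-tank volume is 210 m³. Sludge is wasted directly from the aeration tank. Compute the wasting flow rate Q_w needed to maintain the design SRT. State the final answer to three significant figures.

For wasting at MLVSS concentration, Q_w = V/θ_c = 210.0/9.49 = 22.13 m³/d.

Q_w ≈ 22.1 m³/d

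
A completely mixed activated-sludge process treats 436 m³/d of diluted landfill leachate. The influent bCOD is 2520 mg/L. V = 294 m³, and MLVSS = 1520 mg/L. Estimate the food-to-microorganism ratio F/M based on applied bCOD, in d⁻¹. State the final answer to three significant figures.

F/M ≈ 2.46 d⁻¹

Food-to-microorganism ratio F/M = Q S₀ / (V X) = 436 × 2520 / (294.0 × 1520) = 2.459 d⁻¹.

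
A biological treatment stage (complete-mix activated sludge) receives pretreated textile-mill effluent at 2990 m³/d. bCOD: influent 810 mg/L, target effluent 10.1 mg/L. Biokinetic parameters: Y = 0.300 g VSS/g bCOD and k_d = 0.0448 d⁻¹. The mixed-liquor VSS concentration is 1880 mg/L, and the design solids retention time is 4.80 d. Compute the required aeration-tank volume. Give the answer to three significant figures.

V ≈ 1510 m³

Rearranging the biomass balance for a CMAS with decay, V = Y·Q·ΔS·θ_c / [X·(1+k_d θ_c)] = 0.300 × 2990 × (810 − 10.1) × 4.80 / [1880 × (1 + 0.0448 × 4.80)] = 3.44×10^6 / 2284 = 1508 m³.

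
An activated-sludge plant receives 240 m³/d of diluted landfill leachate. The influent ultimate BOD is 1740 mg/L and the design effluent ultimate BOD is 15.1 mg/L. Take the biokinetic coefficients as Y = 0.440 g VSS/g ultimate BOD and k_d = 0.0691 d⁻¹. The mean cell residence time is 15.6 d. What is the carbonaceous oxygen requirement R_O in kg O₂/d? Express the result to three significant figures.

R_O ≈ 290 kg O₂/d

The observed yield is Y_obs = Y/(1 + k_d·θ_c) = 0.440 / (1 + 0.0691 × 15.6) = 0.440 / 2.078 = 0.2117 g VSS per g ultimate BOD removed.
Mass of ultimate BOD removed per day: Q(S₀ − S) = 240 × 1725 g/m³ = 414.0 kg/d.
Biomass synthesised: P_X = Y_obs × 414.0 = 87.66 kg VSS/d.
Carbonaceous O₂ demand = substrate oxidised − cell-mass equivalent = 414.0 − 1.42 × 87.66 = 289.5 kg O₂/d.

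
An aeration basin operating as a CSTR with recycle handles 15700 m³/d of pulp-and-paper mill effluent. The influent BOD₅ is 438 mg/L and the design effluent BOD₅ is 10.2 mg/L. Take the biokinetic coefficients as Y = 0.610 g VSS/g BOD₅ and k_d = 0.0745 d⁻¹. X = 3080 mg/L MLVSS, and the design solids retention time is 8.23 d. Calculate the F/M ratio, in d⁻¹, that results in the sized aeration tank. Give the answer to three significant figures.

F/M ≈ 0.329 d⁻¹

From the SRT design equation V = Y Q (S₀−S) θ_c / [X (1 + k_d θ_c)] = 0.610 × 15700 × (438 − 10.2) × 8.23 / [3080 × (1 + 0.0745 × 8.23)] = 3.37×10^7 / 4968 = 6787 m³.
F/M = Q·S₀ / (V·X) = 15700 × 438 / (6787 × 3080) = 0.3290 g BOD₅·(g VSS·d)⁻¹.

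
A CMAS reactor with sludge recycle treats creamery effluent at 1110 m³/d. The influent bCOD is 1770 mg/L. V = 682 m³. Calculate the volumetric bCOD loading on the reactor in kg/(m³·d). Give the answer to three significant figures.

L_v ≈ 2.88 kg bCOD/(m³·d)

Applied bCOD load per unit volume = Q·S₀/V = (1110 × 1770/1000)/682.0 = 2.881 kg bCOD·m⁻³·d⁻¹.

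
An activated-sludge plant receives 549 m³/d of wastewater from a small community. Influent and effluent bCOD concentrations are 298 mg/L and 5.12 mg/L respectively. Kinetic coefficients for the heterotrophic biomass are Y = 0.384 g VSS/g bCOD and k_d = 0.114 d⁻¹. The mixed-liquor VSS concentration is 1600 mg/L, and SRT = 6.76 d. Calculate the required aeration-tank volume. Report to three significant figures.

V ≈ 147 m³

From the SRT design equation V = Y Q (S₀−S) θ_c / [X (1 + k_d θ_c)] = 0.384 × 549 × (298 − 5.12) × 6.76 / [1600 × (1 + 0.114 × 6.76)] = 4.17×10^5 / 2833 = 147.3 m³.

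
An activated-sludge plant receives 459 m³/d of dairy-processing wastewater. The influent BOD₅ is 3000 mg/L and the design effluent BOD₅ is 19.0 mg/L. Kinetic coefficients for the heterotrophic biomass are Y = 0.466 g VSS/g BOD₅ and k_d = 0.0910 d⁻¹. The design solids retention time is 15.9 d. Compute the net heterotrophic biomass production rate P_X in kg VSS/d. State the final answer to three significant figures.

Observed yield with endogenous decay: Y_obs = Y / (1 + k_d·θ_c) = 0.466 / (1 + 0.0910 × 15.9) = 0.466 / 2.447 = 0.1904 g VSS/g BOD₅.
Substrate removed = Q·(S₀ − S) = 459 m³/d × (3000 − 19.0) g/m³ = 1.37×10^6 g/d = 1368 kg/d.
Biomass produced: P_X = Y_obs·Q·ΔS = 0.1904 × 1368 ≈ 260.6 kg VSS/d.

P_X ≈ 261 kg VSS/d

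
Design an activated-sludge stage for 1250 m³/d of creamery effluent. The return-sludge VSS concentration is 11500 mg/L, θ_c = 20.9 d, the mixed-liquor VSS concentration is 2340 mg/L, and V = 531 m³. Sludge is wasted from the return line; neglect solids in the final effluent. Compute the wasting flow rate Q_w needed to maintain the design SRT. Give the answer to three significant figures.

Q_w ≈ 5.17 m³/d

θ_c = V·X/(Q_w·X_r) when wasting from the recycle, so Q_w = V·X/(θ_c·X_r) = 531.0 × 2340 / (20.9 × 11500) = 5.170 m³/d.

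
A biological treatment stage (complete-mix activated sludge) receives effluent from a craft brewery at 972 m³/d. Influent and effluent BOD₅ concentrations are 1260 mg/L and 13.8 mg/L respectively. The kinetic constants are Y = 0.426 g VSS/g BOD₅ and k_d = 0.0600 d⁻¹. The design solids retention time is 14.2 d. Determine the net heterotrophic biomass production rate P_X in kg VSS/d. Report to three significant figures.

P_X ≈ 279 kg VSS/d

Y_obs = Y / (1 + k_d θ_c) = 0.426 / (1 + 0.0600 × 14.2) = 0.426 / 1.852 = 0.2300.
Mass of BOD₅ removed per day: Q(S₀ − S) = 972 × 1246 g/m³ = 1211 kg/d.
Biomass produced: P_X = Y_obs·Q·ΔS = 0.2300 × 1211 ≈ 278.6 kg VSS/d.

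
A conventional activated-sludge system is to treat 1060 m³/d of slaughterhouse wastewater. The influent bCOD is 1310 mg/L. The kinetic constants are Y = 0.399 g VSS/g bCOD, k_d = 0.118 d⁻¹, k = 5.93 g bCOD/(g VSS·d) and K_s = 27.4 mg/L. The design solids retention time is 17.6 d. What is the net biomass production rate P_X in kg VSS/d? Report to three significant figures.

P_X ≈ 180 kg VSS/d

From the Monod/SRT balance for a CMAS, S = K_s·(1+k_d θ_c)/[θ_c·(Y k − k_d) − 1] = 27.4 × (1 + 0.118 × 17.6) / [17.6 × (0.399 × 5.93 − 0.118) − 1] = 84.30 / 38.57 = 2.186 mg/L.
Observed yield with endogenous decay: Y_obs = Y / (1 + k_d·θ_c) = 0.399 / (1 + 0.118 × 17.6) = 0.399 / 3.077 = 0.1297 g VSS/g bCOD.
ΔS = 1310 − 2.19 = 1308 mg/L, so the substrate removal rate is 1060 × 1308/1000 = 1386 kg bCOD/d.
P_X = Y_obs · Q(S₀ − S) = 0.1297 × 1386 = 179.8 kg VSS/d.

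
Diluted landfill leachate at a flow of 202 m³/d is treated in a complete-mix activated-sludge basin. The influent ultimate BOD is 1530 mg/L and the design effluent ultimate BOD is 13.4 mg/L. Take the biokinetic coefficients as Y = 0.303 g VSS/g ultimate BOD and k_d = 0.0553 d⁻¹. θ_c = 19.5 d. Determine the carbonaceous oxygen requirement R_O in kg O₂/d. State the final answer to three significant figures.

Correct the yield for decay: Y_obs = Y/(1 + k_d θ_c) = 0.303 / (1 + 0.0553 × 19.5) = 0.303 / 2.078 = 0.1458.
Q·(S₀ − S) = 202 × (1530 − 13.4) × 10⁻³ = 306.4 kg/d removed.
P_X = Y_obs·Q·(S₀ − S) = 0.1458 × 306.4 = 44.66 kg VSS/d.
R_O = Q·(S₀ − S) − 1.42·P_X = 306.4 − 1.42 × 44.66 = 242.9 kg O₂/d.

R_O ≈ 243 kg O₂/d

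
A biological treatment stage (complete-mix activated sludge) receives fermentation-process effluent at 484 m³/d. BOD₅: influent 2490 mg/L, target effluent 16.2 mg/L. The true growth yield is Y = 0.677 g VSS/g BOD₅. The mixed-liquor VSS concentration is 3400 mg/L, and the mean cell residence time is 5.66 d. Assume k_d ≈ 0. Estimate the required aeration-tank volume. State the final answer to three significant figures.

V·X = Y·Q·ΔS·θ_c gives V = 0.677 × 484 × (2490 − 16.2) × 5.66 / 3400 = 1349 m³.

V ≈ 1350 m³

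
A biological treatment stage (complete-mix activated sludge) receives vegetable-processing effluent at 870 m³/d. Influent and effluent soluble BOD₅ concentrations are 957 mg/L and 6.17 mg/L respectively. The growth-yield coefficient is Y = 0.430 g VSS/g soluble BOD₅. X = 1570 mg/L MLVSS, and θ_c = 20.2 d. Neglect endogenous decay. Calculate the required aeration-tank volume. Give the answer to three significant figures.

With k_d = 0 the design equation reduces to V = Y Q (S₀−S) θ_c / X = 0.430 × 870 × (957 − 6.17) × 20.2 / 1570 = 4577 m³.

V ≈ 4580 m³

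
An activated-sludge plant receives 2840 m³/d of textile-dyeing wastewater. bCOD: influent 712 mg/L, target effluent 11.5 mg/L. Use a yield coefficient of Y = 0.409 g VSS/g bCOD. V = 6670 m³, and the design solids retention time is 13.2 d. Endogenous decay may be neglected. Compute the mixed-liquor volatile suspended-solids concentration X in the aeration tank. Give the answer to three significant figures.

X = Y·Q·ΔS·θ_c / V = 0.409 × 2840 × (712 − 11.5) × 13.2 / 6670 = 1610 mg/L.

X ≈ 1610 mg/L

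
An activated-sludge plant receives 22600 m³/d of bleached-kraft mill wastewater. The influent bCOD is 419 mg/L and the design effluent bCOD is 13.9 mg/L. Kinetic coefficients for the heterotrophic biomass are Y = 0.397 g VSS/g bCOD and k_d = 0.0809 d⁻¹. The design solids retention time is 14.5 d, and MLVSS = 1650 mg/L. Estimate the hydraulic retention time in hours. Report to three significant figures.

Rearranging the biomass balance for a CMAS with decay, V = Y·Q·ΔS·θ_c / [X·(1+k_d θ_c)] = 0.397 × 22600 × (419 − 13.9) × 14.5 / [1650 × (1 + 0.0809 × 14.5)] = 5.27×10^7 / 3586 = 14699 m³.
HRT = V/Q = 14699 m³ / 22600 m³·d⁻¹ = 0.6504 d × 24 = 15.61 h.

τ ≈ 15.6 h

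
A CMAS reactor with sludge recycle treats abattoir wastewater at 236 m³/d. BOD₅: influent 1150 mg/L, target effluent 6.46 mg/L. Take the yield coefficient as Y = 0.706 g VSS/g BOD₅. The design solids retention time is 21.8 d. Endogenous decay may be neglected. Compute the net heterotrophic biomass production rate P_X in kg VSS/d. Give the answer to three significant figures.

P_X ≈ 191 kg VSS/d

Since k_d ≈ 0, Y_obs = Y = 0.706 g VSS/g BOD₅.
Q·(S₀ − S) = 236 × (1150 − 6.46) × 10⁻³ = 269.9 kg/d removed.
Biomass produced: P_X = Y_obs·Q·ΔS = 0.7060 × 269.9 ≈ 190.5 kg VSS/d.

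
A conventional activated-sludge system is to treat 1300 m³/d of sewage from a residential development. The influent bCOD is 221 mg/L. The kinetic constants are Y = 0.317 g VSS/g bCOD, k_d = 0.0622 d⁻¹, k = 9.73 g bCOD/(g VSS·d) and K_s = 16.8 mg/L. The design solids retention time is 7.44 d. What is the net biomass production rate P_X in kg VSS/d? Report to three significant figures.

From the Monod/SRT balance for a CMAS, S = K_s·(1+k_d θ_c)/[θ_c·(Y k − k_d) − 1] = 16.8 × (1 + 0.0622 × 7.44) / [7.44 × (0.317 × 9.73 − 0.0622) − 1] = 24.57 / 21.49 = 1.144 mg/L.
Y_obs = Y / (1 + k_d θ_c) = 0.317 / (1 + 0.0622 × 7.44) = 0.317 / 1.463 = 0.2167.
Substrate removed = Q·(S₀ − S) = 1300 m³/d × (221 − 1.14) g/m³ = 2.86×10^5 g/d = 285.8 kg/d.
So the net sludge growth is P_X = 0.2167 × 285.8 = 61.94 kg VSS/d.

P_X ≈ 61.9 kg VSS/d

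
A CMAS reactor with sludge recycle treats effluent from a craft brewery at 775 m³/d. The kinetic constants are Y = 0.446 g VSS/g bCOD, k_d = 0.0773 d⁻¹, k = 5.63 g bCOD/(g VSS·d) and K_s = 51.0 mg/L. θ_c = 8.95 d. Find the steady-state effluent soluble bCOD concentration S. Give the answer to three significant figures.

S ≈ 4.15 mg/L

For a completely mixed reactor with recycle the Lawrence–McCarty relation gives S = K_s·(1 + k_d·θ_c) / [θ_c·(Y·k − k_d) − 1] = 51.0 × (1 + 0.0773 × 8.95) / [8.95 × (0.446 × 5.63 − 0.0773) − 1] = 86.28 / 20.78 = 4.152 mg/L.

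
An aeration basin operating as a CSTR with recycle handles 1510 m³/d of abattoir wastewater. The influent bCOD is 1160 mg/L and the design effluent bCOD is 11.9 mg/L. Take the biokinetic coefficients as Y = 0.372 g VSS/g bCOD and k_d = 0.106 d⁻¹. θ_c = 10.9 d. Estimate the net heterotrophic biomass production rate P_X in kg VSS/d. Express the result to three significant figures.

P_X ≈ 299 kg VSS/d

Correct the yield for decay: Y_obs = Y/(1 + k_d θ_c) = 0.372 / (1 + 0.106 × 10.9) = 0.372 / 2.155 = 0.1726.
Q·(S₀ − S) = 1510 × (1160 − 11.9) × 10⁻³ = 1734 kg/d removed.
P_X = Y_obs · Q(S₀ − S) = 0.1726 × 1734 = 299.2 kg VSS/d.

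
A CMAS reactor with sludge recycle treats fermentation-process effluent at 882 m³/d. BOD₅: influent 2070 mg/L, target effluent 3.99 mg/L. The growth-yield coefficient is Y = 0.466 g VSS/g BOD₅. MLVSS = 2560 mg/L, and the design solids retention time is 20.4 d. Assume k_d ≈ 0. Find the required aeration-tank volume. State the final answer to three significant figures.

V·X = Y·Q·ΔS·θ_c gives V = 0.466 × 882 × (2070 − 3.99) × 20.4 / 2560 = 6767 m³.

V ≈ 6770 m³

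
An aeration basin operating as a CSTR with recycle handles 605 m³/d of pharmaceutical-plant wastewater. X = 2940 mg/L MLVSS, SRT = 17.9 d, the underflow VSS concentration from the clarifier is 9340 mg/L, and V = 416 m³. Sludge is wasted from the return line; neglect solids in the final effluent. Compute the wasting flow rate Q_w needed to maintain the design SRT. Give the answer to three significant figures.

θ_c = V·X/(Q_w·X_r) when wasting from the recycle, so Q_w = V·X/(θ_c·X_r) = 416.0 × 2940 / (17.9 × 9340) = 7.315 m³/d.

Q_w ≈ 7.32 m³/d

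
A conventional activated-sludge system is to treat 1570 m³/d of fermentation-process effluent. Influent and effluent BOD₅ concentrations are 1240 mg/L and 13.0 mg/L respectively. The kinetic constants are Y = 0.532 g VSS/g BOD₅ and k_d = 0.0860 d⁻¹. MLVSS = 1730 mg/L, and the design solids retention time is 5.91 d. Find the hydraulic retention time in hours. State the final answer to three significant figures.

Rearranging the biomass balance for a CMAS with decay, V = Y·Q·ΔS·θ_c / [X·(1+k_d θ_c)] = 0.532 × 1570 × (1240 − 13.0) × 5.91 / [1730 × (1 + 0.0860 × 5.91)] = 6.06×10^6 / 2609 = 2321 m³.
Hydraulic retention time τ = V/Q = 2321 / 1570 = 1.479 d = 35.48 h.

τ ≈ 35.5 h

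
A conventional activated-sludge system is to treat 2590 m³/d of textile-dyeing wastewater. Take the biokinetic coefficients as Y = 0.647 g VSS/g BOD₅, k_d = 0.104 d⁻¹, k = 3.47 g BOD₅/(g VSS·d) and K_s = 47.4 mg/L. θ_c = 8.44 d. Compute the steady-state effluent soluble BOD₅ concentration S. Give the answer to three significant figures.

S ≈ 5.21 mg/L

For a completely mixed reactor with recycle the Lawrence–McCarty relation gives S = K_s·(1 + k_d·θ_c) / [θ_c·(Y·k − k_d) − 1] = 47.4 × (1 + 0.104 × 8.44) / [8.44 × (0.647 × 3.47 − 0.104) − 1] = 89.01 / 17.07 = 5.214 mg/L.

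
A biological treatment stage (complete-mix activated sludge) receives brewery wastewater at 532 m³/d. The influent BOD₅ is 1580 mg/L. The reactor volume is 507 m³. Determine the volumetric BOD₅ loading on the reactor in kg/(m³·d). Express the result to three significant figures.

L_v ≈ 1.66 kg BOD₅/(m³·d)

L_v = Q S₀ / V = 532 × 1580 × 10⁻³ / 507.0 = 1.658 kg/(m³·d).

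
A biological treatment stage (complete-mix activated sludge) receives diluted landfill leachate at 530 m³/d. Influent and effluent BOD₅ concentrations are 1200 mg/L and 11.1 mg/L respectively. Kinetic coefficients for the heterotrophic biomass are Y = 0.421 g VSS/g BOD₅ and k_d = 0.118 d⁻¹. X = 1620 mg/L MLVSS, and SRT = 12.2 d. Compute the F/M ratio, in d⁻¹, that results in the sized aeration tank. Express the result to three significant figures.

F/M ≈ 0.479 d⁻¹

Steady-state biomass mass balance: V·X·(1 + k_d·θ_c) = Y·Q·(S₀ − S)·θ_c, so V = 0.421 × 530 × (1200 − 11.1) × 12.2 / [1620 × (1 + 0.118 × 12.2)] = 3.24×10^6 / 3952 = 818.9 m³.
Food-to-microorganism ratio F/M = Q S₀ / (V X) = 530 × 1200 / (818.9 × 1620) = 0.4794 d⁻¹.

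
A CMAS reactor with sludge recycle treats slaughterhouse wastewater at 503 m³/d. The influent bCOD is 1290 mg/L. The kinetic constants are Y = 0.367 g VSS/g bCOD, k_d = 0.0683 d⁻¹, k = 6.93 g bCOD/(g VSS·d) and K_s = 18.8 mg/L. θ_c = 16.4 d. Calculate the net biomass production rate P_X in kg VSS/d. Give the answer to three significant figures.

P_X ≈ 112 kg VSS/d

From the Monod/SRT balance for a CMAS, S = K_s·(1+k_d θ_c)/[θ_c·(Y k − k_d) − 1] = 18.8 × (1 + 0.0683 × 16.4) / [16.4 × (0.367 × 6.93 − 0.0683) − 1] = 39.86 / 39.59 = 1.007 mg/L.
Y_obs = Y / (1 + k_d θ_c) = 0.367 / (1 + 0.0683 × 16.4) = 0.367 / 2.120 = 0.1731.
Substrate removed = Q·(S₀ − S) = 503 m³/d × (1290 − 1.01) g/m³ = 6.48×10^5 g/d = 648.4 kg/d.
Biomass produced: P_X = Y_obs·Q·ΔS = 0.1731 × 648.4 ≈ 112.2 kg VSS/d.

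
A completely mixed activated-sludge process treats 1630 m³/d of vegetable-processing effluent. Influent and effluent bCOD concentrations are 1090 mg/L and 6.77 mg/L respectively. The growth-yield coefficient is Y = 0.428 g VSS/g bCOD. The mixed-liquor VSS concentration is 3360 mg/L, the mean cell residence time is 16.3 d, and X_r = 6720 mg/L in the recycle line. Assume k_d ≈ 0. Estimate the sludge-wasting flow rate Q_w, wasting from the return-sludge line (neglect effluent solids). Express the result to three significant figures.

Q_w ≈ 112 m³/d

With k_d = 0 the design equation reduces to V = Y Q (S₀−S) θ_c / X = 0.428 × 1630 × (1090 − 6.77) × 16.3 / 3360 = 3666 m³.
θ_c = V·X/(Q_w·X_r) when wasting from the recycle, so Q_w = V·X/(θ_c·X_r) = 3666 × 3360 / (16.3 × 6720) = 112.5 m³/d.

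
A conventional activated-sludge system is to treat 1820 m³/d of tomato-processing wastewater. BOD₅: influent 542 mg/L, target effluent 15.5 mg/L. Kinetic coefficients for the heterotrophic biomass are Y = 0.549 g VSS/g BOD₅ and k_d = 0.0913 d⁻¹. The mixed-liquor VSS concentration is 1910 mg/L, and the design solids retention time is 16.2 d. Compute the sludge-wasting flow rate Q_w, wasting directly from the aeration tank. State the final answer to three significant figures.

Q_w ≈ 111 m³/d

Rearranging the biomass balance for a CMAS with decay, V = Y·Q·ΔS·θ_c / [X·(1+k_d θ_c)] = 0.549 × 1820 × (542 − 15.5) × 16.2 / [1910 × (1 + 0.0913 × 16.2)] = 8.52×10^6 / 4735 = 1800 m³.
Wasting from the aeration tank: Q_w = V / θ_c = 1800 / 16.2 = 111.1 m³/d.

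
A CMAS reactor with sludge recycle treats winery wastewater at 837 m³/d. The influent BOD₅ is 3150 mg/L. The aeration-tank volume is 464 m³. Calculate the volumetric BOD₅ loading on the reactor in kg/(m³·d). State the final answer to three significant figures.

Applied BOD₅ load per unit volume = Q·S₀/V = (837 × 3150/1000)/464.0 = 5.682 kg BOD₅·m⁻³·d⁻¹.

L_v ≈ 5.68 kg BOD₅/(m³·d)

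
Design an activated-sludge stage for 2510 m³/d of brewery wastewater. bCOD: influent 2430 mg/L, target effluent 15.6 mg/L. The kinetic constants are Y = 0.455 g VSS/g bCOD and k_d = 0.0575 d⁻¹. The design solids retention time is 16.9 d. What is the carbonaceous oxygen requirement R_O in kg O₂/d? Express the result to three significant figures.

Correct the yield for decay: Y_obs = Y/(1 + k_d θ_c) = 0.455 / (1 + 0.0575 × 16.9) = 0.455 / 1.972 = 0.2308.
Q·(S₀ − S) = 2510 × (2430 − 15.6) × 10⁻³ = 6060 kg/d removed.
P_X = Y_obs·Q·(S₀ − S) = 0.2308 × 6060 = 1398 kg VSS/d.
Carbonaceous O₂ demand = substrate oxidised − cell-mass equivalent = 6060 − 1.42 × 1398 = 4074 kg O₂/d.

R_O ≈ 4070 kg O₂/d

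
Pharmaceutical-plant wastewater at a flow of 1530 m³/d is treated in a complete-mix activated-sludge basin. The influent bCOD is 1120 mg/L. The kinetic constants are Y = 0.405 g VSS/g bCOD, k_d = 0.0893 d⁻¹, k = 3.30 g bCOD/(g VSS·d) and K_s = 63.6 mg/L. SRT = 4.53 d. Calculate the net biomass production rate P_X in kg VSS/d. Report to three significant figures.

For a completely mixed reactor with recycle the Lawrence–McCarty relation gives S = K_s·(1 + k_d·θ_c) / [θ_c·(Y·k − k_d) − 1] = 63.6 × (1 + 0.0893 × 4.53) / [4.53 × (0.405 × 3.30 − 0.0893) − 1] = 89.33 / 4.650 = 19.21 mg/L.
The observed yield is Y_obs = Y/(1 + k_d·θ_c) = 0.405 / (1 + 0.0893 × 4.53) = 0.405 / 1.405 = 0.2884 g VSS per g bCOD removed.
Substrate removed = Q·(S₀ − S) = 1530 m³/d × (1120 − 19.2) g/m³ = 1.68×10^6 g/d = 1684 kg/d.
Net biomass production P_X = Y_obs × Q·(S₀ − S) = 0.2884 × 1684 = 485.7 kg VSS/d.

P_X ≈ 486 kg VSS/d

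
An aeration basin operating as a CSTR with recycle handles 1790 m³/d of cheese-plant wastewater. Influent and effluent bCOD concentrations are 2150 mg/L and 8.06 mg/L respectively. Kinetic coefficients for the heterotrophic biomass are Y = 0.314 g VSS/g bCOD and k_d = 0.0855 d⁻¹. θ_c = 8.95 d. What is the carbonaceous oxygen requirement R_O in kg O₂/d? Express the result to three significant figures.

R_O ≈ 2870 kg O₂/d

The observed yield is Y_obs = Y/(1 + k_d·θ_c) = 0.314 / (1 + 0.0855 × 8.95) = 0.314 / 1.765 = 0.1779 g VSS per g bCOD removed.
Q·(S₀ − S) = 1790 × (2150 − 8.06) × 10⁻³ = 3834 kg/d removed.
Biomass synthesised: P_X = Y_obs × 3834 = 682.0 kg VSS/d.
R_O = Q·(S₀ − S) − 1.42·P_X = 3834 − 1.42 × 682.0 = 2866 kg O₂/d.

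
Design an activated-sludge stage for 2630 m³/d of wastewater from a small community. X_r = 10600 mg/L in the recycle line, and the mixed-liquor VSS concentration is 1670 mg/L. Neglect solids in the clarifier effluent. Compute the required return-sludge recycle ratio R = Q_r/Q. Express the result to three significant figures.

R ≈ 0.187

Mass balance around the secondary clarifier (neglecting effluent solids): R = X / (X_r − X) = 1670 / (10600 − 1670) = 0.1870.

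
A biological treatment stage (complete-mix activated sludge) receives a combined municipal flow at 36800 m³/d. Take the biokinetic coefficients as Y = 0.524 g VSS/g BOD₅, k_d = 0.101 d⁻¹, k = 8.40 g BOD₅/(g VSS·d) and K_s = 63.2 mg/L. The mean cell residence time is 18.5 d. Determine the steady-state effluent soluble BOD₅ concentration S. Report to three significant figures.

From the Monod/SRT balance for a CMAS, S = K_s·(1+k_d θ_c)/[θ_c·(Y k − k_d) − 1] = 63.2 × (1 + 0.101 × 18.5) / [18.5 × (0.524 × 8.40 − 0.101) − 1] = 181.3 / 78.56 = 2.308 mg/L.

S ≈ 2.31 mg/L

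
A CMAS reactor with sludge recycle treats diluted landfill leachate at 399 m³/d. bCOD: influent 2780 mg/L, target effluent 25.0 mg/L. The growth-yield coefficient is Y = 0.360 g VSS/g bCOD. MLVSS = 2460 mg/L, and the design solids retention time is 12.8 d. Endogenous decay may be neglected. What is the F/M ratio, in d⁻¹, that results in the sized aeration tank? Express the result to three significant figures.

F/M ≈ 0.219 d⁻¹

With k_d = 0 the design equation reduces to V = Y Q (S₀−S) θ_c / X = 0.360 × 399 × (2780 − 25.0) × 12.8 / 2460 = 2059 m³.
F/M = applied load / biomass = Q·S₀/(V·X) = 399 × 2780 / (2059 × 2460) = 0.2190 d⁻¹.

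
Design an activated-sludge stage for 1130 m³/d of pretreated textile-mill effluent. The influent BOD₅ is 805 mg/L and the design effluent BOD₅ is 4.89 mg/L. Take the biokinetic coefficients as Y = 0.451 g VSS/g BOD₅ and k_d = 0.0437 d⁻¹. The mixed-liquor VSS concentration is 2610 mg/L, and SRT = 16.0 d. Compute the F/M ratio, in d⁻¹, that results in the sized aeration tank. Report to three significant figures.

F/M ≈ 0.237 d⁻¹

From the SRT design equation V = Y Q (S₀−S) θ_c / [X (1 + k_d θ_c)] = 0.451 × 1130 × (805 − 4.89) × 16.0 / [2610 × (1 + 0.0437 × 16.0)] = 6.52×10^6 / 4435 = 1471 m³.
F/M = Q·S₀ / (V·X) = 1130 × 805 / (1471 × 2610) = 0.2369 g BOD₅·(g VSS·d)⁻¹.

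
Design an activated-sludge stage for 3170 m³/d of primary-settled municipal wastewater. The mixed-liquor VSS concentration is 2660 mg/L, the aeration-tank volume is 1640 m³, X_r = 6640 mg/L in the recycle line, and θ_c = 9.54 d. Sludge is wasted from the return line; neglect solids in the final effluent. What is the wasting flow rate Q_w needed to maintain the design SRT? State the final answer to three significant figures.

θ_c = V·X/(Q_w·X_r) when wasting from the recycle, so Q_w = V·X/(θ_c·X_r) = 1640 × 2660 / (9.54 × 6640) = 68.87 m³/d.

Q_w ≈ 68.9 m³/d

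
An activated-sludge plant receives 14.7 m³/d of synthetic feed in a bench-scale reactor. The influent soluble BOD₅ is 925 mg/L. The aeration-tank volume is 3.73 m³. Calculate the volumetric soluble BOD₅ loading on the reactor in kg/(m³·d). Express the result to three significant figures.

L_v = Q S₀ / V = 14.7 × 925 × 10⁻³ / 3.730 = 3.645 kg/(m³·d).

L_v ≈ 3.65 kg soluble BOD₅/(m³·d)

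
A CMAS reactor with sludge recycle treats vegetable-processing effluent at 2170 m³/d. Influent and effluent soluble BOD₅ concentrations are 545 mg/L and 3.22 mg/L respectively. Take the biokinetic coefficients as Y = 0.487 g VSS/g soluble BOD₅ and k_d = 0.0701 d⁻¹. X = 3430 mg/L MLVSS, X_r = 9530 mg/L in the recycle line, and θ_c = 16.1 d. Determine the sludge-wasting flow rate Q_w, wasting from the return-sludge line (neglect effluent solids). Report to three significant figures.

Rearranging the biomass balance for a CMAS with decay, V = Y·Q·ΔS·θ_c / [X·(1+k_d θ_c)] = 0.487 × 2170 × (545 − 3.22) × 16.1 / [3430 × (1 + 0.0701 × 16.1)] = 9.22×10^6 / 7301 = 1263 m³.
θ_c = V·X/(Q_w·X_r) when wasting from the recycle, so Q_w = V·X/(θ_c·X_r) = 1263 × 3430 / (16.1 × 9530) = 28.22 m³/d.

Q_w ≈ 28.2 m³/d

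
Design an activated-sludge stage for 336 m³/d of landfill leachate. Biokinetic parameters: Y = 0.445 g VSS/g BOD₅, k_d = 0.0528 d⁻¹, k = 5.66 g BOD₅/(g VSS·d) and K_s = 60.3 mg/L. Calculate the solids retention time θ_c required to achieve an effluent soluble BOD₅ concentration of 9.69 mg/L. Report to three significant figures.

At the target effluent, Y k S/(K_s+S) = 0.445×5.66×9.69/69.99 = 0.3487 d⁻¹.
θ_c = 1/(μ − k_d) = 1/(0.3487 − 0.0528) = 1/0.2959 = 3.379 d.

θ_c ≈ 3.38 d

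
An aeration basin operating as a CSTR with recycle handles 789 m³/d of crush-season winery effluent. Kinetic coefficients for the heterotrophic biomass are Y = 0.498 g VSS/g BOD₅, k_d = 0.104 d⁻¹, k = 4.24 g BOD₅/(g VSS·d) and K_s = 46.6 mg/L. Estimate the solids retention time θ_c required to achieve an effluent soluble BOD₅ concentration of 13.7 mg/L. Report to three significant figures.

At the target effluent, Y k S/(K_s+S) = 0.498×4.24×13.7/60.30 = 0.4797 d⁻¹.
1/θ_c = 0.4797 − 0.104 = 0.3757 d⁻¹, so θ_c = 2.661 d.

θ_c ≈ 2.66 d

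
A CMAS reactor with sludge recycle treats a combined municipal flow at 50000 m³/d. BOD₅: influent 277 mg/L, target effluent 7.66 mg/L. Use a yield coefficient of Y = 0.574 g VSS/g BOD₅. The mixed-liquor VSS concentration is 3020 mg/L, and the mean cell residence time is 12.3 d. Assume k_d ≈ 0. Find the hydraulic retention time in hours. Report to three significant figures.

With k_d = 0 the design equation reduces to V = Y Q (S₀−S) θ_c / X = 0.574 × 50000 × (277 − 7.66) × 12.3 / 3020 = 31483 m³.
τ = V/Q = 31483/50000 = 0.6297 d, or 15.11 h.

τ ≈ 15.1 h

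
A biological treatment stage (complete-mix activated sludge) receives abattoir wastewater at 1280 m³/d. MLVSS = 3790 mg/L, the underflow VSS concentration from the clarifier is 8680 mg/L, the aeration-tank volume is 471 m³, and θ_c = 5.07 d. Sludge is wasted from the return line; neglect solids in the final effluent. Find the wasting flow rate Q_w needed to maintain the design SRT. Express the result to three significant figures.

Q_w ≈ 40.6 m³/d

Q_w = (V·X)/(θ_c X_r) = 471.0 × 3790 / (5.07 × 8680) = 40.56 m³/d.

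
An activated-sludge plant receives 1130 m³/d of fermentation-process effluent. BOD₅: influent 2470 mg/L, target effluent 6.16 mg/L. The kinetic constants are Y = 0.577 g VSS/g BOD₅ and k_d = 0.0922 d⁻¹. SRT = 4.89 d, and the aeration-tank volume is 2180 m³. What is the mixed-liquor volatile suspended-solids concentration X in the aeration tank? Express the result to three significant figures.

From V·X·(1 + k_d·θ_c) = Y·Q·(S₀ − S)·θ_c: X = 0.577 × 1130 × (2470 − 6.16) × 4.89 / [2180 × (1 + 0.0922 × 4.89)] = 2484 mg/L.

X ≈ 2480 mg/L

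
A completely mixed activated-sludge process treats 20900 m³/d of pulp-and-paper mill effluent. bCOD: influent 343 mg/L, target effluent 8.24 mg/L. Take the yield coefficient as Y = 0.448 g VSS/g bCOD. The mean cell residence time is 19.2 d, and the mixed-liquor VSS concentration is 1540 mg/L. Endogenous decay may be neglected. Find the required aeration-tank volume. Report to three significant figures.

V ≈ 39100 m³

Biomass mass balance (decay neglected): V·X = Y·Q·(S₀ − S)·θ_c, so V = 0.448 × 20900 × (343 − 8.24) × 19.2 / 1540 = 39079 m³.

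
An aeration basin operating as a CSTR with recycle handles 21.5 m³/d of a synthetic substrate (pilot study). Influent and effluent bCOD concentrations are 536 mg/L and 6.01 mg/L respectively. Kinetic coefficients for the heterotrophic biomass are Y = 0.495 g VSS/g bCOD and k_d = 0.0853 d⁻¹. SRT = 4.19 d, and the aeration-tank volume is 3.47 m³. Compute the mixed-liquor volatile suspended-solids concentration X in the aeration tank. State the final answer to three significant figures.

X = Y·Q·ΔS·θ_c / [V·(1 + k_d θ_c)] = 0.495 × 21.5 × (536 − 6.01) × 4.19 / [3.47 × (1 + 0.0853 × 4.19)] = 5017 mg/L.

X ≈ 5020 mg/L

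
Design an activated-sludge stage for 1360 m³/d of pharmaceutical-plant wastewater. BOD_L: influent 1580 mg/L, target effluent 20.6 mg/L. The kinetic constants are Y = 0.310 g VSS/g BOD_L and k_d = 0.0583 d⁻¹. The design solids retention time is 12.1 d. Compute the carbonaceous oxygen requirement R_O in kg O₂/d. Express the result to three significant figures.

R_O ≈ 1570 kg O₂/d

Correct the yield for decay: Y_obs = Y/(1 + k_d θ_c) = 0.310 / (1 + 0.0583 × 12.1) = 0.310 / 1.705 = 0.1818.
Substrate removed = Q·(S₀ − S) = 1360 m³/d × (1580 − 20.6) g/m³ = 2.12×10^6 g/d = 2121 kg/d.
Biomass synthesised: P_X = Y_obs × 2121 = 385.5 kg VSS/d.
Carbonaceous O₂ demand = substrate oxidised − cell-mass equivalent = 2121 − 1.42 × 385.5 = 1573 kg O₂/d.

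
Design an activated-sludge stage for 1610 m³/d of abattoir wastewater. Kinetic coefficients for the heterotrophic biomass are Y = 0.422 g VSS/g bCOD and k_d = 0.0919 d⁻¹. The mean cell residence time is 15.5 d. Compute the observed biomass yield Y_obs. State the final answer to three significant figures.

Y_obs ≈ 0.174 g VSS/g bCOD

The observed yield is Y_obs = Y/(1 + k_d·θ_c) = 0.422 / (1 + 0.0919 × 15.5) = 0.422 / 2.424 = 0.1741 g VSS per g bCOD removed.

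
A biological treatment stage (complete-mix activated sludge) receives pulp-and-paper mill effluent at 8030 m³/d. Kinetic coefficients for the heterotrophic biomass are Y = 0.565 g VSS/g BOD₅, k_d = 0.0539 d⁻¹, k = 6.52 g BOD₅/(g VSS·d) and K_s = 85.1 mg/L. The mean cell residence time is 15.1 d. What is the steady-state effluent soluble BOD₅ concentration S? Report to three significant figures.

S ≈ 2.87 mg/L

From the Monod/SRT balance for a CMAS, S = K_s·(1+k_d θ_c)/[θ_c·(Y k − k_d) − 1] = 85.1 × (1 + 0.0539 × 15.1) / [15.1 × (0.565 × 6.52 − 0.0539) − 1] = 154.4 / 53.81 = 2.869 mg/L.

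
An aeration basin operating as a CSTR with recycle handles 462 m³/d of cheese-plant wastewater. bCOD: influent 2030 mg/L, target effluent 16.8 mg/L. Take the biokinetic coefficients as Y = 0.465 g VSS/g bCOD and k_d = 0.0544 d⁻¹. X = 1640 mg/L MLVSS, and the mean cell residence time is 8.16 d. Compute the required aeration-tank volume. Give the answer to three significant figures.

Steady-state biomass mass balance: V·X·(1 + k_d·θ_c) = Y·Q·(S₀ − S)·θ_c, so V = 0.465 × 462 × (2030 − 16.8) × 8.16 / [1640 × (1 + 0.0544 × 8.16)] = 3.53×10^6 / 2368 = 1490 m³.

V ≈ 1490 m³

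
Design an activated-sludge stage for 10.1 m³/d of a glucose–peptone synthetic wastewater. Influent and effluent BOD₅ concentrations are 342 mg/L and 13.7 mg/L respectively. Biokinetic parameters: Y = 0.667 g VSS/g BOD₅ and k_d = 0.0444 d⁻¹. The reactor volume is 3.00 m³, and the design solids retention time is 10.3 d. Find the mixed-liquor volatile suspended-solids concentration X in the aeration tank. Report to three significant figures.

Solving the biomass balance for X: X = Y Q (S₀−S) θ_c / [V (1+k_d θ_c)] = 0.667 × 10.1 × (342 − 13.7) × 10.3 / [3.00 × (1 + 0.0444 × 10.3)] = 5210 mg/L.

X ≈ 5210 mg/L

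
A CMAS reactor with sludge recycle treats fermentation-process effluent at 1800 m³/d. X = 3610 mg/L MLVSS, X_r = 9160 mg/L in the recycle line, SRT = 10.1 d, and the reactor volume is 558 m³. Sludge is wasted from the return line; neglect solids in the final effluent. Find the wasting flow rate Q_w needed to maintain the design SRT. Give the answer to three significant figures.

Q_w ≈ 21.8 m³/d

Wasting from the return line (neglecting effluent solids): Q_w = V·X / (θ_c·X_r) = 558.0 × 3610 / (10.1 × 9160) = 21.77 m³/d.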